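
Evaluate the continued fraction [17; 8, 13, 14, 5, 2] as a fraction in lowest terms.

281995/16468

Fold from the inside: start with 2/1.
  5 + 1/2 = 11/2
  14 + 2/11 = 156/11
  13 + 11/156 = 2039/156
  8 + 156/2039 = 16468/2039
  17 + 2039/16468 = 281995/16468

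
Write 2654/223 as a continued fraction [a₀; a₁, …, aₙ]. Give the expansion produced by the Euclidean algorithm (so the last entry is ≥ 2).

[11; 1, 9, 7, 3]

2654 = 11×223 + 201
223 = 1×201 + 22
201 = 9×22 + 3
22 = 7×3 + 1
3 = 3×1 + 0  (stop)
So 2654/223 = [11; 1, 9, 7, 3].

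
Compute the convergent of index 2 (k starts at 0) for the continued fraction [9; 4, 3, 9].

120/13

Using pₖ = aₖpₖ₋₁ + pₖ₋₂, qₖ = aₖqₖ₋₁ + qₖ₋₂ (with p₋₁=1, p₋₂=0, q₋₁=0, q₋₂=1):
  k=0: a=9, p=9, q=1
  k=1: a=4, p=37, q=4
  k=2: a=3, p=120, q=13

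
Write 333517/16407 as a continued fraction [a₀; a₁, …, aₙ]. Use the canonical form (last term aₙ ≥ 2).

333517 = 20·16407 + 5377
16407 = 3·5377 + 276
5377 = 19·276 + 133
276 = 2·133 + 10
133 = 13·10 + 3
10 = 3·3 + 1
3 = 3·1 + 0  (stop)
So 333517/16407 = [20; 3, 19, 2, 13, 3, 3].

[20; 3, 19, 2, 13, 3, 3]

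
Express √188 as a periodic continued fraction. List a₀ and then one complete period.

[13; 1, 2, 2, 6, 2, 2, 1, 26]

a₀ = ⌊√188⌋ = 13.
With m₀=0, d₀=1 and mₖ₊₁ = dₖaₖ − mₖ, dₖ₊₁ = (n − mₖ₊₁²)/dₖ, aₖ₊₁ = ⌊(a₀+mₖ₊₁)/dₖ₊₁⌋:
  k=1: m=13, d=19, a=1
  k=2: m=6, d=8, a=2
  k=3: m=10, d=11, a=2
  k=4: m=12, d=4, a=6
  k=5: m=12, d=11, a=2
  k=6: m=10, d=8, a=2
  k=7: m=6, d=19, a=1
  k=8: m=13, d=1, a=26
d=1 and a=2a₀=26 at k=8, so the next step gives (m, d) = (13, 19) again — its k=1 value — and the period has length 8.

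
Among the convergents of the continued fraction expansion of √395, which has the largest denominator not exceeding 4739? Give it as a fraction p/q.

50561/2544

√395 = [19; 1, 6, 1, 38, …] (period length 4).
Convergents:
  p_0/q_0 = 19/1
  p_1/q_1 = 20/1
  p_2/q_2 = 139/7
  p_3/q_3 = 159/8
  p_4/q_4 = 6181/311
  p_5/q_5 = 6340/319
  p_6/q_6 = 44221/2225
  p_7/q_7 = 50561/2544
  p_8/q_8 = 1965539/98897
q_7 = 2544 ≤ 4739 < 98897 = q_8, so the answer is 50561/2544.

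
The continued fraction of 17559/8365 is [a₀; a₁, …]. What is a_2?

17559 = 2·8365 + 829   →  a_0 = 2
8365 = 10·829 + 75   →  a_1 = 10
829 = 11·75 + 4   →  a_2 = 11

11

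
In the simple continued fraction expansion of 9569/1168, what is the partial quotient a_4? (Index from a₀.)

3

9569 = 8·1168 + 225   →  a_0 = 8
1168 = 5·225 + 43   →  a_1 = 5
225 = 5·43 + 10   →  a_2 = 5
43 = 4·10 + 3   →  a_3 = 4
10 = 3·3 + 1   →  a_4 = 3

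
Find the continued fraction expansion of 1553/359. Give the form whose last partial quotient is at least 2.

1553 = 4×359 + 117
359 = 3×117 + 8
117 = 14×8 + 5
8 = 1×5 + 3
5 = 1×3 + 2
3 = 1×2 + 1
2 = 2×1 + 0  (stop)
So 1553/359 = [4; 3, 14, 1, 1, 1, 2].

[4; 3, 14, 1, 1, 1, 2]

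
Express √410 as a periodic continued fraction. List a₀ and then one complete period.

[20; 4, 40]

a₀ = ⌊√410⌋ = 20.
With m₀=0, d₀=1 and mₖ₊₁ = dₖaₖ − mₖ, dₖ₊₁ = (n − mₖ₊₁²)/dₖ, aₖ₊₁ = ⌊(a₀+mₖ₊₁)/dₖ₊₁⌋:
  k=1: m=20, d=10, a=4
  k=2: m=20, d=1, a=40
d=1 and a=2a₀=40 at k=2, so the next step gives (m, d) = (20, 10) again — its k=1 value — and the period has length 2.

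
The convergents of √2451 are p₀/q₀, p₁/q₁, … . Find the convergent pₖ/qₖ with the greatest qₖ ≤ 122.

√2451 = [49; 1, 1, 32, 1, 1, 98, …] (period length 6).
Convergents:
  p_0/q_0 = 49/1
  p_1/q_1 = 50/1
  p_2/q_2 = 99/2
  p_3/q_3 = 3218/65
  p_4/q_4 = 3317/67
  p_5/q_5 = 6535/132
q_4 = 67 ≤ 122 < 132 = q_5, so the answer is 3317/67.

3317/67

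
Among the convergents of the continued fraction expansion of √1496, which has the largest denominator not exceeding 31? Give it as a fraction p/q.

1083/28

√1496 = [38; 1, 2, 9, 2, 1, 76, …] (period length 6).
Convergents:
  p_0/q_0 = 38/1
  p_1/q_1 = 39/1
  p_2/q_2 = 116/3
  p_3/q_3 = 1083/28
  p_4/q_4 = 2282/59
q_3 = 28 ≤ 31 < 59 = q_4, so the answer is 1083/28.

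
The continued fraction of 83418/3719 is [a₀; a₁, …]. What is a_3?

12

83418 = 22·3719 + 1600   →  a_0 = 22
3719 = 2·1600 + 519   →  a_1 = 2
1600 = 3·519 + 43   →  a_2 = 3
519 = 12·43 + 3   →  a_3 = 12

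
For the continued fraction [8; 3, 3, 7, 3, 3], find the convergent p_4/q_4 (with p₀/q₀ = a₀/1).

1901/229

Using pₖ = aₖpₖ₋₁ + pₖ₋₂, qₖ = aₖqₖ₋₁ + qₖ₋₂ (with p₋₁=1, p₋₂=0, q₋₁=0, q₋₂=1):
  k=0: a=8, p=8, q=1
  k=1: a=3, p=25, q=3
  k=2: a=3, p=83, q=10
  k=3: a=7, p=606, q=73
  k=4: a=3, p=1901, q=229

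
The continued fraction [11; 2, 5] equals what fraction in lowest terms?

Fold from the inside: start with 5/1.
  2 + 1/5 = 11/5
  11 + 5/11 = 126/11

126/11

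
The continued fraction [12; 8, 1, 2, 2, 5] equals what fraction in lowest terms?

4010/331

Fold from the inside: start with 5/1.
  2 + 1/5 = 11/5
  2 + 5/11 = 27/11
  1 + 11/27 = 38/27
  8 + 27/38 = 331/38
  12 + 38/331 = 4010/331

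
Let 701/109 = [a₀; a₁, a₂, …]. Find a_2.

701 = 6·109 + 47   →  a_0 = 6
109 = 2·47 + 15   →  a_1 = 2
47 = 3·15 + 2   →  a_2 = 3

3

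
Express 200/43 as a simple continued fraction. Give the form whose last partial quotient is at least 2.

[4; 1, 1, 1, 6, 2]

200 = 4*43 + 28
43 = 1*28 + 15
28 = 1*15 + 13
15 = 1*13 + 2
13 = 6*2 + 1
2 = 2*1 + 0  (stop)
So 200/43 = [4; 1, 1, 1, 6, 2].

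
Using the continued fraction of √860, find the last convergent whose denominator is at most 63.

√860 = [29; 3, 14, 3, 58, …] (period length 4).
Convergents:
  p_0/q_0 = 29/1
  p_1/q_1 = 88/3
  p_2/q_2 = 1261/43
  p_3/q_3 = 3871/132
q_2 = 43 ≤ 63 < 132 = q_3, so the answer is 1261/43.

1261/43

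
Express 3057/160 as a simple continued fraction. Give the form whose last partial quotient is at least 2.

[19; 9, 2, 2, 3]

3057 = 19·160 + 17
160 = 9·17 + 7
17 = 2·7 + 3
7 = 2·3 + 1
3 = 3·1 + 0  (stop)
So 3057/160 = [19; 9, 2, 2, 3].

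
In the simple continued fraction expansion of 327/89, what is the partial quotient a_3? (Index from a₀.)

327 = 3·89 + 60   →  a_0 = 3
89 = 1·60 + 29   →  a_1 = 1
60 = 2·29 + 2   →  a_2 = 2
29 = 14·2 + 1   →  a_3 = 14

14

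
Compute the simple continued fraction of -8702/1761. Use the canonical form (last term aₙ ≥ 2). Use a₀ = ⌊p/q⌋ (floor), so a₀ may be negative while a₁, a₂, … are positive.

-8702 = -5·1761 + 103
1761 = 17·103 + 10
103 = 10·10 + 3
10 = 3·3 + 1
3 = 3·1 + 0  (stop)
So -8702/1761 = [-5; 17, 10, 3, 3].

[-5; 17, 10, 3, 3]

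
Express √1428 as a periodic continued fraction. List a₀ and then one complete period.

a₀ = ⌊√1428⌋ = 37.
With m₀=0, d₀=1 and mₖ₊₁ = dₖaₖ − mₖ, dₖ₊₁ = (n − mₖ₊₁²)/dₖ, aₖ₊₁ = ⌊(a₀+mₖ₊₁)/dₖ₊₁⌋:
  k=1: m=37, d=59, a=1
  k=2: m=22, d=16, a=3
  k=3: m=26, d=47, a=1
  k=4: m=21, d=21, a=2
  k=5: m=21, d=47, a=1
  k=6: m=26, d=16, a=3
  k=7: m=22, d=59, a=1
  k=8: m=37, d=1, a=74
d=1 and a=2a₀=74 at k=8, so the next step gives (m, d) = (37, 59) again — its k=1 value — and the period has length 8.

[37; 1, 3, 1, 2, 1, 3, 1, 74]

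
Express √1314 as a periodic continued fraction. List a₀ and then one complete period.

a₀ = ⌊√1314⌋ = 36.
With m₀=0, d₀=1 and mₖ₊₁ = dₖaₖ − mₖ, dₖ₊₁ = (n − mₖ₊₁²)/dₖ, aₖ₊₁ = ⌊(a₀+mₖ₊₁)/dₖ₊₁⌋:
  k=1: m=36, d=18, a=4
  k=2: m=36, d=1, a=72
d=1 and a=2a₀=72 at k=2, so the next step gives (m, d) = (36, 18) again — its k=1 value — and the period has length 2.

[36; 4, 72]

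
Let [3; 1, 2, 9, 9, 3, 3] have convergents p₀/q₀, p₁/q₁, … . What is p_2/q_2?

11/3

Using pₖ = aₖpₖ₋₁ + pₖ₋₂, qₖ = aₖqₖ₋₁ + qₖ₋₂ (with p₋₁=1, p₋₂=0, q₋₁=0, q₋₂=1):
  k=0: a=3, p=3, q=1
  k=1: a=1, p=4, q=1
  k=2: a=2, p=11, q=3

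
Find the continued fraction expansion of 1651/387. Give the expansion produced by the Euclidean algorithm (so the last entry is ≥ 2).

[4; 3, 1, 3, 8, 3]

1651 = 4×387 + 103
387 = 3×103 + 78
103 = 1×78 + 25
78 = 3×25 + 3
25 = 8×3 + 1
3 = 3×1 + 0  (stop)
So 1651/387 = [4; 3, 1, 3, 8, 3].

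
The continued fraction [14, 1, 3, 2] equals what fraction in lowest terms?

Using pₖ = aₖpₖ₋₁ + pₖ₋₂ and qₖ = aₖqₖ₋₁ + qₖ₋₂:
  k=0: a=14, p=14, q=1
  k=1: a=1, p=15, q=1
  k=2: a=3, p=59, q=4
  k=3: a=2, p=133, q=9

133/9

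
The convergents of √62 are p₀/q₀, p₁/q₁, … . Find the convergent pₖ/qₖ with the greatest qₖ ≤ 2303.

7937/1008

√62 = [7; 1, 6, 1, 14, …] (period length 4).
Convergents:
  p_0/q_0 = 7/1
  p_1/q_1 = 8/1
  p_2/q_2 = 55/7
  p_3/q_3 = 63/8
  p_4/q_4 = 937/119
  p_5/q_5 = 1000/127
  p_6/q_6 = 6937/881
  p_7/q_7 = 7937/1008
  p_8/q_8 = 118055/14993
q_7 = 1008 ≤ 2303 < 14993 = q_8, so the answer is 7937/1008.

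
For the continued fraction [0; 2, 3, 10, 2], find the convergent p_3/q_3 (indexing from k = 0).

Using pₖ = aₖpₖ₋₁ + pₖ₋₂, qₖ = aₖqₖ₋₁ + qₖ₋₂ (with p₋₁=1, p₋₂=0, q₋₁=0, q₋₂=1):
  k=0: a=0, p=0, q=1
  k=1: a=2, p=1, q=2
  k=2: a=3, p=3, q=7
  k=3: a=10, p=31, q=72

31/72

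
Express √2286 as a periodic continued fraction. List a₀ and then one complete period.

[47; 1, 4, 3, 10, 3, 4, 1, 94]

a₀ = ⌊√2286⌋ = 47.
With m₀=0, d₀=1 and mₖ₊₁ = dₖaₖ − mₖ, dₖ₊₁ = (n − mₖ₊₁²)/dₖ, aₖ₊₁ = ⌊(a₀+mₖ₊₁)/dₖ₊₁⌋:
  k=1: m=47, d=77, a=1
  k=2: m=30, d=18, a=4
  k=3: m=42, d=29, a=3
  k=4: m=45, d=9, a=10
  k=5: m=45, d=29, a=3
  k=6: m=42, d=18, a=4
  k=7: m=30, d=77, a=1
  k=8: m=47, d=1, a=94
d=1 and a=2a₀=94 at k=8, so the next step gives (m, d) = (47, 77) again — its k=1 value — and the period has length 8.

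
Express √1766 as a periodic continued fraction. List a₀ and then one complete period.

a₀ = ⌊√1766⌋ = 42.

[42; 42, 84]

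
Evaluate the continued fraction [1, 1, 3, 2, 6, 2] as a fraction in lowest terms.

222/125

Fold from the inside: start with 2/1.
  6 + 1/2 = 13/2
  2 + 2/13 = 28/13
  3 + 13/28 = 97/28
  1 + 28/97 = 125/97
  1 + 97/125 = 222/125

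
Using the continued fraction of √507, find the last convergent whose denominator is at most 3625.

√507 = [22; 1, 1, 14, 1, 1, 44, …] (period length 6).
Convergents:
  p_0/q_0 = 22/1
  p_1/q_1 = 23/1
  p_2/q_2 = 45/2
  p_3/q_3 = 653/29
  p_4/q_4 = 698/31
  p_5/q_5 = 1351/60
  p_6/q_6 = 60142/2671
  p_7/q_7 = 61493/2731
  p_8/q_8 = 121635/5402
q_7 = 2731 ≤ 3625 < 5402 = q_8, so the answer is 61493/2731.

61493/2731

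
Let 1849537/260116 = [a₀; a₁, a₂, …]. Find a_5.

2

1849537 = 7·260116 + 28725   →  a_0 = 7
260116 = 9·28725 + 1591   →  a_1 = 9
28725 = 18·1591 + 87   →  a_2 = 18
1591 = 18·87 + 25   →  a_3 = 18
87 = 3·25 + 12   →  a_4 = 3
25 = 2·12 + 1   →  a_5 = 2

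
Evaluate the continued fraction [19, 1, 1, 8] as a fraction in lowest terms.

332/17

Using pₖ = aₖpₖ₋₁ + pₖ₋₂ and qₖ = aₖqₖ₋₁ + qₖ₋₂:
  k=0: a=19, p=19, q=1
  k=1: a=1, p=20, q=1
  k=2: a=1, p=39, q=2
  k=3: a=8, p=332, q=17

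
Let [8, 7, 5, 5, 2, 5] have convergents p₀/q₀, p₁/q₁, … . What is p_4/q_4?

Using pₖ = aₖpₖ₋₁ + pₖ₋₂, qₖ = aₖqₖ₋₁ + qₖ₋₂ (with p₋₁=1, p₋₂=0, q₋₁=0, q₋₂=1):
  k=0: a=8, p=8, q=1
  k=1: a=7, p=57, q=7
  k=2: a=5, p=293, q=36
  k=3: a=5, p=1522, q=187
  k=4: a=2, p=3337, q=410

3337/410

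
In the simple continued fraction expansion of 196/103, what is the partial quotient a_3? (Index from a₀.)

3

196 = 1·103 + 93   →  a_0 = 1
103 = 1·93 + 10   →  a_1 = 1
93 = 9·10 + 3   →  a_2 = 9
10 = 3·3 + 1   →  a_3 = 3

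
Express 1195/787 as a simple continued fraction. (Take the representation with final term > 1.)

[1; 1, 1, 13, 14, 2]

1195 = 1×787 + 408
787 = 1×408 + 379
408 = 1×379 + 29
379 = 13×29 + 2
29 = 14×2 + 1
2 = 2×1 + 0  (stop)
So 1195/787 = [1; 1, 1, 13, 14, 2].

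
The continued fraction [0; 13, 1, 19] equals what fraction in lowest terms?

20/279

Using pₖ = aₖpₖ₋₁ + pₖ₋₂ and qₖ = aₖqₖ₋₁ + qₖ₋₂:
  k=0: a=0, p=0, q=1
  k=1: a=13, p=1, q=13
  k=2: a=1, p=1, q=14
  k=3: a=19, p=20, q=279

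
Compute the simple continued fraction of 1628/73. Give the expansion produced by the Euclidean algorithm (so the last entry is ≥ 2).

[22; 3, 3, 7]

1628 = 22·73 + 22
73 = 3·22 + 7
22 = 3·7 + 1
7 = 7·1 + 0  (stop)
So 1628/73 = [22; 3, 3, 7].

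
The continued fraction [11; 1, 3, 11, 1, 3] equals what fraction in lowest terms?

Fold from the inside: start with 3/1.
  1 + 1/3 = 4/3
  11 + 3/4 = 47/4
  3 + 4/47 = 145/47
  1 + 47/145 = 192/145
  11 + 145/192 = 2257/192

2257/192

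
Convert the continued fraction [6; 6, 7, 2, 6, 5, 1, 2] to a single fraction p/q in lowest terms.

64040/10391

Fold from the inside: start with 2/1.
  1 + 1/2 = 3/2
  5 + 2/3 = 17/3
  6 + 3/17 = 105/17
  2 + 17/105 = 227/105
  7 + 105/227 = 1694/227
  6 + 227/1694 = 10391/1694
  6 + 1694/10391 = 64040/10391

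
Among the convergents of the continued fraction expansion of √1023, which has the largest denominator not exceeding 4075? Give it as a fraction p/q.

√1023 = [31; 1, 62, …] (period length 2).
Convergents:
  p_0/q_0 = 31/1
  p_1/q_1 = 32/1
  p_2/q_2 = 2015/63
  p_3/q_3 = 2047/64
  p_4/q_4 = 128929/4031
  p_5/q_5 = 130976/4095
q_4 = 4031 ≤ 4075 < 4095 = q_5, so the answer is 128929/4031.

128929/4031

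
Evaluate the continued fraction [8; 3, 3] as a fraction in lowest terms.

Fold from the inside: start with 3/1.
  3 + 1/3 = 10/3
  8 + 3/10 = 83/10

83/10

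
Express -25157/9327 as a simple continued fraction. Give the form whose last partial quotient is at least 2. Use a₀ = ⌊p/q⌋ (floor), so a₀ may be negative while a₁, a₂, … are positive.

[-3; 3, 3, 3, 3, 3, 8, 3]

-25157 = -3×9327 + 2824
9327 = 3×2824 + 855
2824 = 3×855 + 259
855 = 3×259 + 78
259 = 3×78 + 25
78 = 3×25 + 3
25 = 8×3 + 1
3 = 3×1 + 0  (stop)
So -25157/9327 = [-3; 3, 3, 3, 3, 3, 8, 3].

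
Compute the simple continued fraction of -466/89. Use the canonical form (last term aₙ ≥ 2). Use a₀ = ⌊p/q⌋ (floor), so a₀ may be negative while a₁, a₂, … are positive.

-466 = -6*89 + 68
89 = 1*68 + 21
68 = 3*21 + 5
21 = 4*5 + 1
5 = 5*1 + 0  (stop)
So -466/89 = [-6; 1, 3, 4, 5].

[-6; 1, 3, 4, 5]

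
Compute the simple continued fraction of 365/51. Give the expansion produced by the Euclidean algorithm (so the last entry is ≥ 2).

365 = 7×51 + 8
51 = 6×8 + 3
8 = 2×3 + 2
3 = 1×2 + 1
2 = 2×1 + 0  (stop)
So 365/51 = [7; 6, 2, 1, 2].

[7; 6, 2, 1, 2]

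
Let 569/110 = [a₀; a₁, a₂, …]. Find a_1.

569 = 5·110 + 19   →  a_0 = 5
110 = 5·19 + 15   →  a_1 = 5

5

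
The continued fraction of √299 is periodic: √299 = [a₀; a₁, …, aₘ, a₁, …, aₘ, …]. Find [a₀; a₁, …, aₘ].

[17; 3, 2, 3, 34]

a₀ = ⌊√299⌋ = 17.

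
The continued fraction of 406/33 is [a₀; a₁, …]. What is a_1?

3

406 = 12·33 + 10   →  a_0 = 12
33 = 3·10 + 3   →  a_1 = 3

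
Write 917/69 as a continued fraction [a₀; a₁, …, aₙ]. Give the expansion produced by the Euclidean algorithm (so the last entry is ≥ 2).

[13; 3, 2, 4, 2]

917 = 13·69 + 20
69 = 3·20 + 9
20 = 2·9 + 2
9 = 4·2 + 1
2 = 2·1 + 0  (stop)
So 917/69 = [13; 3, 2, 4, 2].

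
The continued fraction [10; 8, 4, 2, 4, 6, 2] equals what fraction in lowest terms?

Using pₖ = aₖpₖ₋₁ + pₖ₋₂ and qₖ = aₖqₖ₋₁ + qₖ₋₂:
  k=0: a=10, p=10, q=1
  k=1: a=8, p=81, q=8
  k=2: a=4, p=334, q=33
  k=3: a=2, p=749, q=74
  k=4: a=4, p=3330, q=329
  k=5: a=6, p=20729, q=2048
  k=6: a=2, p=44788, q=4425

44788/4425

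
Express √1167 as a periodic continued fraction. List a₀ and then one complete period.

a₀ = ⌊√1167⌋ = 34.

[34; 6, 5, 11, 5, 6, 68]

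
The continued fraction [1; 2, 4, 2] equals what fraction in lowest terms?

Using pₖ = aₖpₖ₋₁ + pₖ₋₂ and qₖ = aₖqₖ₋₁ + qₖ₋₂:
  k=0: a=1, p=1, q=1
  k=1: a=2, p=3, q=2
  k=2: a=4, p=13, q=9
  k=3: a=2, p=29, q=20

29/20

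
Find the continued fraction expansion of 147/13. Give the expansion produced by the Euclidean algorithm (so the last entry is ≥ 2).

[11; 3, 4]

147 = 11×13 + 4
13 = 3×4 + 1
4 = 4×1 + 0  (stop)
So 147/13 = [11; 3, 4].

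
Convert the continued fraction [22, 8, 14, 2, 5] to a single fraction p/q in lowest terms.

28385/1283

Using pₖ = aₖpₖ₋₁ + pₖ₋₂ and qₖ = aₖqₖ₋₁ + qₖ₋₂:
  k=0: a=22, p=22, q=1
  k=1: a=8, p=177, q=8
  k=2: a=14, p=2500, q=113
  k=3: a=2, p=5177, q=234
  k=4: a=5, p=28385, q=1283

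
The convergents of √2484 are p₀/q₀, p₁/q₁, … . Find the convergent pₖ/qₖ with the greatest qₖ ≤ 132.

√2484 = [49; 1, 5, 4, 5, 1, 98, …] (period length 6).
Convergents:
  p_0/q_0 = 49/1
  p_1/q_1 = 50/1
  p_2/q_2 = 299/6
  p_3/q_3 = 1246/25
  p_4/q_4 = 6529/131
  p_5/q_5 = 7775/156
q_4 = 131 ≤ 132 < 156 = q_5, so the answer is 6529/131.

6529/131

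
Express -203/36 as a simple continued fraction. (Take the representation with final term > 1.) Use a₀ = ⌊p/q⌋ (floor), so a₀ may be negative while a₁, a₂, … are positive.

-203 = -6×36 + 13
36 = 2×13 + 10
13 = 1×10 + 3
10 = 3×3 + 1
3 = 3×1 + 0  (stop)
So -203/36 = [-6; 2, 1, 3, 3].

[-6; 2, 1, 3, 3]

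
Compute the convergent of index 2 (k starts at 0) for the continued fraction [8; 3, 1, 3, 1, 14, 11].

33/4

Using pₖ = aₖpₖ₋₁ + pₖ₋₂, qₖ = aₖqₖ₋₁ + qₖ₋₂ (with p₋₁=1, p₋₂=0, q₋₁=0, q₋₂=1):
  k=0: a=8, p=8, q=1
  k=1: a=3, p=25, q=3
  k=2: a=1, p=33, q=4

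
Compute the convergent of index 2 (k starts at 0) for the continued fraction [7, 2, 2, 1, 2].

37/5

Using pₖ = aₖpₖ₋₁ + pₖ₋₂, qₖ = aₖqₖ₋₁ + qₖ₋₂ (with p₋₁=1, p₋₂=0, q₋₁=0, q₋₂=1):
  k=0: a=7, p=7, q=1
  k=1: a=2, p=15, q=2
  k=2: a=2, p=37, q=5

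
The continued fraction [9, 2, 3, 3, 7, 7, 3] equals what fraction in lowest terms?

35521/3765

Using pₖ = aₖpₖ₋₁ + pₖ₋₂ and qₖ = aₖqₖ₋₁ + qₖ₋₂:
  k=0: a=9, p=9, q=1
  k=1: a=2, p=19, q=2
  k=2: a=3, p=66, q=7
  k=3: a=3, p=217, q=23
  k=4: a=7, p=1585, q=168
  k=5: a=7, p=11312, q=1199
  k=6: a=3, p=35521, q=3765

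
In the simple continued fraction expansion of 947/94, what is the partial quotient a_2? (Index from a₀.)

947 = 10·94 + 7   →  a_0 = 10
94 = 13·7 + 3   →  a_1 = 13
7 = 2·3 + 1   →  a_2 = 2

2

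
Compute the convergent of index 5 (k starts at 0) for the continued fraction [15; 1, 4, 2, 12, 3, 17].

Using pₖ = aₖpₖ₋₁ + pₖ₋₂, qₖ = aₖqₖ₋₁ + qₖ₋₂ (with p₋₁=1, p₋₂=0, q₋₁=0, q₋₂=1):
  k=0: a=15, p=15, q=1
  k=1: a=1, p=16, q=1
  k=2: a=4, p=79, q=5
  k=3: a=2, p=174, q=11
  k=4: a=12, p=2167, q=137
  k=5: a=3, p=6675, q=422

6675/422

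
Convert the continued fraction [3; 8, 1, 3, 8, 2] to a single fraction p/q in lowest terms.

Using pₖ = aₖpₖ₋₁ + pₖ₋₂ and qₖ = aₖqₖ₋₁ + qₖ₋₂:
  k=0: a=3, p=3, q=1
  k=1: a=8, p=25, q=8
  k=2: a=1, p=28, q=9
  k=3: a=3, p=109, q=35
  k=4: a=8, p=900, q=289
  k=5: a=2, p=1909, q=613

1909/613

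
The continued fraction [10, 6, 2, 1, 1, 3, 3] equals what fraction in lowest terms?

3829/377

Using pₖ = aₖpₖ₋₁ + pₖ₋₂ and qₖ = aₖqₖ₋₁ + qₖ₋₂:
  k=0: a=10, p=10, q=1
  k=1: a=6, p=61, q=6
  k=2: a=2, p=132, q=13
  k=3: a=1, p=193, q=19
  k=4: a=1, p=325, q=32
  k=5: a=3, p=1168, q=115
  k=6: a=3, p=3829, q=377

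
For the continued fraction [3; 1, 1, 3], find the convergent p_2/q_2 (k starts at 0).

Using pₖ = aₖpₖ₋₁ + pₖ₋₂, qₖ = aₖqₖ₋₁ + qₖ₋₂ (with p₋₁=1, p₋₂=0, q₋₁=0, q₋₂=1):
  k=0: a=3, p=3, q=1
  k=1: a=1, p=4, q=1
  k=2: a=1, p=7, q=2

7/2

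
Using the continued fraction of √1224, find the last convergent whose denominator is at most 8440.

√1224 = [34; 1, 68, …] (period length 2).
Convergents:
  p_0/q_0 = 34/1
  p_1/q_1 = 35/1
  p_2/q_2 = 2414/69
  p_3/q_3 = 2449/70
  p_4/q_4 = 168946/4829
  p_5/q_5 = 171395/4899
  p_6/q_6 = 11823806/337961
q_5 = 4899 ≤ 8440 < 337961 = q_6, so the answer is 171395/4899.

171395/4899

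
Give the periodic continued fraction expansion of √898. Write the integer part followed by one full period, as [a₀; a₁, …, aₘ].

a₀ = ⌊√898⌋ = 29.
With m₀=0, d₀=1 and mₖ₊₁ = dₖaₖ − mₖ, dₖ₊₁ = (n − mₖ₊₁²)/dₖ, aₖ₊₁ = ⌊(a₀+mₖ₊₁)/dₖ₊₁⌋:
  k=1: m=29, d=57, a=1
  k=2: m=28, d=2, a=28
  k=3: m=28, d=57, a=1
  k=4: m=29, d=1, a=58
d=1 and a=2a₀=58 at k=4, so the next step gives (m, d) = (29, 57) again — its k=1 value — and the period has length 4.

[29; 1, 28, 1, 58]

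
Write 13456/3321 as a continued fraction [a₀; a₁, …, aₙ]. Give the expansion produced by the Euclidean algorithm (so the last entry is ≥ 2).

13456 = 4×3321 + 172
3321 = 19×172 + 53
172 = 3×53 + 13
53 = 4×13 + 1
13 = 13×1 + 0  (stop)
So 13456/3321 = [4; 19, 3, 4, 13].

[4; 19, 3, 4, 13]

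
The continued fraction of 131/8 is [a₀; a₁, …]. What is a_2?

131 = 16·8 + 3   →  a_0 = 16
8 = 2·3 + 2   →  a_1 = 2
3 = 1·2 + 1   →  a_2 = 1

1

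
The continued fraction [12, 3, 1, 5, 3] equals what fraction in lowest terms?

Fold from the inside: start with 3/1.
  5 + 1/3 = 16/3
  1 + 3/16 = 19/16
  3 + 16/19 = 73/19
  12 + 19/73 = 895/73

895/73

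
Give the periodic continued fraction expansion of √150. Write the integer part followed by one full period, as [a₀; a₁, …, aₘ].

[12; 4, 24]

a₀ = ⌊√150⌋ = 12.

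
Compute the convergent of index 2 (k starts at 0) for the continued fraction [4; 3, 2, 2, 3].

30/7

Using pₖ = aₖpₖ₋₁ + pₖ₋₂, qₖ = aₖqₖ₋₁ + qₖ₋₂ (with p₋₁=1, p₋₂=0, q₋₁=0, q₋₂=1):
  k=0: a=4, p=4, q=1
  k=1: a=3, p=13, q=3
  k=2: a=2, p=30, q=7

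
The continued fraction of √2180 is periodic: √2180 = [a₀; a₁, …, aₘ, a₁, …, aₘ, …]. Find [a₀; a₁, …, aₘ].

[46; 1, 2, 4, 2, 1, 92]

a₀ = ⌊√2180⌋ = 46.
With m₀=0, d₀=1 and mₖ₊₁ = dₖaₖ − mₖ, dₖ₊₁ = (n − mₖ₊₁²)/dₖ, aₖ₊₁ = ⌊(a₀+mₖ₊₁)/dₖ₊₁⌋:
  k=1: m=46, d=64, a=1
  k=2: m=18, d=29, a=2
  k=3: m=40, d=20, a=4
  k=4: m=40, d=29, a=2
  k=5: m=18, d=64, a=1
  k=6: m=46, d=1, a=92
d=1 and a=2a₀=92 at k=6, so the next step gives (m, d) = (46, 64) again — its k=1 value — and the period has length 6.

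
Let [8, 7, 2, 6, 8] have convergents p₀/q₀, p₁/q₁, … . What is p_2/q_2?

Using pₖ = aₖpₖ₋₁ + pₖ₋₂, qₖ = aₖqₖ₋₁ + qₖ₋₂ (with p₋₁=1, p₋₂=0, q₋₁=0, q₋₂=1):
  k=0: a=8, p=8, q=1
  k=1: a=7, p=57, q=7
  k=2: a=2, p=122, q=15

122/15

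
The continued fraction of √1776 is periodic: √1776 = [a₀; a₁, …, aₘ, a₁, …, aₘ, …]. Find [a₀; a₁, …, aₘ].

a₀ = ⌊√1776⌋ = 42.
With m₀=0, d₀=1 and mₖ₊₁ = dₖaₖ − mₖ, dₖ₊₁ = (n − mₖ₊₁²)/dₖ, aₖ₊₁ = ⌊(a₀+mₖ₊₁)/dₖ₊₁⌋:
  k=1: m=42, d=12, a=7
  k=2: m=42, d=1, a=84
d=1 and a=2a₀=84 at k=2, so the next step gives (m, d) = (42, 12) again — its k=1 value — and the period has length 2.

[42; 7, 84]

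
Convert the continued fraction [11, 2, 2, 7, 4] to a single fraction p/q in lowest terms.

1745/153

Fold from the inside: start with 4/1.
  7 + 1/4 = 29/4
  2 + 4/29 = 62/29
  2 + 29/62 = 153/62
  11 + 62/153 = 1745/153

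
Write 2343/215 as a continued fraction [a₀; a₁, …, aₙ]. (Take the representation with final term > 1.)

2343 = 10×215 + 193
215 = 1×193 + 22
193 = 8×22 + 17
22 = 1×17 + 5
17 = 3×5 + 2
5 = 2×2 + 1
2 = 2×1 + 0  (stop)
So 2343/215 = [10; 1, 8, 1, 3, 2, 2].

[10; 1, 8, 1, 3, 2, 2]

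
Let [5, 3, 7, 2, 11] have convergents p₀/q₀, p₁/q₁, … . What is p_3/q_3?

250/47

Using pₖ = aₖpₖ₋₁ + pₖ₋₂, qₖ = aₖqₖ₋₁ + qₖ₋₂ (with p₋₁=1, p₋₂=0, q₋₁=0, q₋₂=1):
  k=0: a=5, p=5, q=1
  k=1: a=3, p=16, q=3
  k=2: a=7, p=117, q=22
  k=3: a=2, p=250, q=47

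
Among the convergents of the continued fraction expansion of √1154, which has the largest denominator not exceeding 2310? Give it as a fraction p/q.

√1154 = [33; 1, 32, 1, 66, …] (period length 4).
Convergents:
  p_0/q_0 = 33/1
  p_1/q_1 = 34/1
  p_2/q_2 = 1121/33
  p_3/q_3 = 1155/34
  p_4/q_4 = 77351/2277
  p_5/q_5 = 78506/2311
q_4 = 2277 ≤ 2310 < 2311 = q_5, so the answer is 77351/2277.

77351/2277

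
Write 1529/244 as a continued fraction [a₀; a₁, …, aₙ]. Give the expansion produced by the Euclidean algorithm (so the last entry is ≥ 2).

1529 = 6*244 + 65
244 = 3*65 + 49
65 = 1*49 + 16
49 = 3*16 + 1
16 = 16*1 + 0  (stop)
So 1529/244 = [6; 3, 1, 3, 16].

[6; 3, 1, 3, 16]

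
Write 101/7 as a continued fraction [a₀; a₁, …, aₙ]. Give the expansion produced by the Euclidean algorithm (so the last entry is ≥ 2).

[14; 2, 3]

101 = 14×7 + 3
7 = 2×3 + 1
3 = 3×1 + 0  (stop)
So 101/7 = [14; 2, 3].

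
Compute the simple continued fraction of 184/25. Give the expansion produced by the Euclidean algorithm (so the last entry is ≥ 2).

[7; 2, 1, 3, 2]

184 = 7×25 + 9
25 = 2×9 + 7
9 = 1×7 + 2
7 = 3×2 + 1
2 = 2×1 + 0  (stop)
So 184/25 = [7; 2, 1, 3, 2].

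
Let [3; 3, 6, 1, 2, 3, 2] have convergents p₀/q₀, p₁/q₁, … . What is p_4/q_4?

Using pₖ = aₖpₖ₋₁ + pₖ₋₂, qₖ = aₖqₖ₋₁ + qₖ₋₂ (with p₋₁=1, p₋₂=0, q₋₁=0, q₋₂=1):
  k=0: a=3, p=3, q=1
  k=1: a=3, p=10, q=3
  k=2: a=6, p=63, q=19
  k=3: a=1, p=73, q=22
  k=4: a=2, p=209, q=63

209/63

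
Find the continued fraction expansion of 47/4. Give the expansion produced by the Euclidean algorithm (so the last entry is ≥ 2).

47 = 11×4 + 3
4 = 1×3 + 1
3 = 3×1 + 0  (stop)
So 47/4 = [11; 1, 3].

[11; 1, 3]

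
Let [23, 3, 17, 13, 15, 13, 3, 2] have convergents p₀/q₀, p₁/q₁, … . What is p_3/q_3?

Using pₖ = aₖpₖ₋₁ + pₖ₋₂, qₖ = aₖqₖ₋₁ + qₖ₋₂ (with p₋₁=1, p₋₂=0, q₋₁=0, q₋₂=1):
  k=0: a=23, p=23, q=1
  k=1: a=3, p=70, q=3
  k=2: a=17, p=1213, q=52
  k=3: a=13, p=15839, q=679

15839/679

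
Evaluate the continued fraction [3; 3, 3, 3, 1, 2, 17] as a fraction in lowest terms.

6823/2066

Fold from the inside: start with 17/1.
  2 + 1/17 = 35/17
  1 + 17/35 = 52/35
  3 + 35/52 = 191/52
  3 + 52/191 = 625/191
  3 + 191/625 = 2066/625
  3 + 625/2066 = 6823/2066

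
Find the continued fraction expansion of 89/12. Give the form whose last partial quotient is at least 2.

[7; 2, 2, 2]

89 = 7·12 + 5
12 = 2·5 + 2
5 = 2·2 + 1
2 = 2·1 + 0  (stop)
So 89/12 = [7; 2, 2, 2].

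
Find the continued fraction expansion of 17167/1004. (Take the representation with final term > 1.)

[17; 10, 7, 14]

17167 = 17×1004 + 99
1004 = 10×99 + 14
99 = 7×14 + 1
14 = 14×1 + 0  (stop)
So 17167/1004 = [17; 10, 7, 14].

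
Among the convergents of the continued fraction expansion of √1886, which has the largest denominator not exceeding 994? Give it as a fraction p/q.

39563/911

√1886 = [43; 2, 2, 1, 42, 1, 2, 2, 86, …] (period length 8).
Convergents:
  p_0/q_0 = 43/1
  p_1/q_1 = 87/2
  p_2/q_2 = 217/5
  p_3/q_3 = 304/7
  p_4/q_4 = 12985/299
  p_5/q_5 = 13289/306
  p_6/q_6 = 39563/911
  p_7/q_7 = 92415/2128
q_6 = 911 ≤ 994 < 2128 = q_7, so the answer is 39563/911.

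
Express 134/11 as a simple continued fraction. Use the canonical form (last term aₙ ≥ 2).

134 = 12·11 + 2
11 = 5·2 + 1
2 = 2·1 + 0  (stop)
So 134/11 = [12; 5, 2].

[12; 5, 2]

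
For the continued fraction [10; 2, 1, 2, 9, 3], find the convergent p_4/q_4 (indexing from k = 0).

Using pₖ = aₖpₖ₋₁ + pₖ₋₂, qₖ = aₖqₖ₋₁ + qₖ₋₂ (with p₋₁=1, p₋₂=0, q₋₁=0, q₋₂=1):
  k=0: a=10, p=10, q=1
  k=1: a=2, p=21, q=2
  k=2: a=1, p=31, q=3
  k=3: a=2, p=83, q=8
  k=4: a=9, p=778, q=75

778/75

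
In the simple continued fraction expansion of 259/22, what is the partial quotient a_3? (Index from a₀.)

2

259 = 11·22 + 17   →  a_0 = 11
22 = 1·17 + 5   →  a_1 = 1
17 = 3·5 + 2   →  a_2 = 3
5 = 2·2 + 1   →  a_3 = 2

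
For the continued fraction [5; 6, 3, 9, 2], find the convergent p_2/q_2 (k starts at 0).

98/19

Using pₖ = aₖpₖ₋₁ + pₖ₋₂, qₖ = aₖqₖ₋₁ + qₖ₋₂ (with p₋₁=1, p₋₂=0, q₋₁=0, q₋₂=1):
  k=0: a=5, p=5, q=1
  k=1: a=6, p=31, q=6
  k=2: a=3, p=98, q=19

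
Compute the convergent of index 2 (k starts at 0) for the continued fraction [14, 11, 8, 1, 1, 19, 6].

Using pₖ = aₖpₖ₋₁ + pₖ₋₂, qₖ = aₖqₖ₋₁ + qₖ₋₂ (with p₋₁=1, p₋₂=0, q₋₁=0, q₋₂=1):
  k=0: a=14, p=14, q=1
  k=1: a=11, p=155, q=11
  k=2: a=8, p=1254, q=89

1254/89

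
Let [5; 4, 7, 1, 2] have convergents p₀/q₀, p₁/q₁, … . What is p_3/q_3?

Using pₖ = aₖpₖ₋₁ + pₖ₋₂, qₖ = aₖqₖ₋₁ + qₖ₋₂ (with p₋₁=1, p₋₂=0, q₋₁=0, q₋₂=1):
  k=0: a=5, p=5, q=1
  k=1: a=4, p=21, q=4
  k=2: a=7, p=152, q=29
  k=3: a=1, p=173, q=33

173/33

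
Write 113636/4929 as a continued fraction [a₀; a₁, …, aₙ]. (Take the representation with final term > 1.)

113636 = 23×4929 + 269
4929 = 18×269 + 87
269 = 3×87 + 8
87 = 10×8 + 7
8 = 1×7 + 1
7 = 7×1 + 0  (stop)
So 113636/4929 = [23; 18, 3, 10, 1, 7].

[23; 18, 3, 10, 1, 7]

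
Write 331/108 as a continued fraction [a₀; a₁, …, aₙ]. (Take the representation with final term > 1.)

[3; 15, 2, 3]

331 = 3·108 + 7
108 = 15·7 + 3
7 = 2·3 + 1
3 = 3·1 + 0  (stop)
So 331/108 = [3; 15, 2, 3].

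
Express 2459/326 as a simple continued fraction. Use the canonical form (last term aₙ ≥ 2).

[7; 1, 1, 5, 3, 9]

2459 = 7*326 + 177
326 = 1*177 + 149
177 = 1*149 + 28
149 = 5*28 + 9
28 = 3*9 + 1
9 = 9*1 + 0  (stop)
So 2459/326 = [7; 1, 1, 5, 3, 9].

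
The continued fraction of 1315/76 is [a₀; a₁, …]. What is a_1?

1315 = 17·76 + 23   →  a_0 = 17
76 = 3·23 + 7   →  a_1 = 3

3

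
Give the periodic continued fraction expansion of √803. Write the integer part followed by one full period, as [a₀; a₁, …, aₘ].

[28; 2, 1, 27, 1, 2, 56]

a₀ = ⌊√803⌋ = 28.
With m₀=0, d₀=1 and mₖ₊₁ = dₖaₖ − mₖ, dₖ₊₁ = (n − mₖ₊₁²)/dₖ, aₖ₊₁ = ⌊(a₀+mₖ₊₁)/dₖ₊₁⌋:
  k=1: m=28, d=19, a=2
  k=2: m=10, d=37, a=1
  k=3: m=27, d=2, a=27
  k=4: m=27, d=37, a=1
  k=5: m=10, d=19, a=2
  k=6: m=28, d=1, a=56
d=1 and a=2a₀=56 at k=6, so the next step gives (m, d) = (28, 19) again — its k=1 value — and the period has length 6.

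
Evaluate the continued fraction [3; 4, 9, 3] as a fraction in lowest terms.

373/115

Fold from the inside: start with 3/1.
  9 + 1/3 = 28/3
  4 + 3/28 = 115/28
  3 + 28/115 = 373/115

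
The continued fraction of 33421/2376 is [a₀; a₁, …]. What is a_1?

33421 = 14·2376 + 157   →  a_0 = 14
2376 = 15·157 + 21   →  a_1 = 15

15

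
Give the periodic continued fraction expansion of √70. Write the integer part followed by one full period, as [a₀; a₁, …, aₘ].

[8; 2, 1, 2, 1, 2, 16]

a₀ = ⌊√70⌋ = 8.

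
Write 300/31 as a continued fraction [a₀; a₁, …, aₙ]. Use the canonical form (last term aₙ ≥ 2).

300 = 9·31 + 21
31 = 1·21 + 10
21 = 2·10 + 1
10 = 10·1 + 0  (stop)
So 300/31 = [9; 1, 2, 10].

[9; 1, 2, 10]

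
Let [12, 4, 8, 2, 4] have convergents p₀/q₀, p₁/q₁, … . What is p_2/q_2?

Using pₖ = aₖpₖ₋₁ + pₖ₋₂, qₖ = aₖqₖ₋₁ + qₖ₋₂ (with p₋₁=1, p₋₂=0, q₋₁=0, q₋₂=1):
  k=0: a=12, p=12, q=1
  k=1: a=4, p=49, q=4
  k=2: a=8, p=404, q=33

404/33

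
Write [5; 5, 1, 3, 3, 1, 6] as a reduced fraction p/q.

Fold from the inside: start with 6/1.
  1 + 1/6 = 7/6
  3 + 6/7 = 27/7
  3 + 7/27 = 88/27
  1 + 27/88 = 115/88
  5 + 88/115 = 663/115
  5 + 115/663 = 3430/663

3430/663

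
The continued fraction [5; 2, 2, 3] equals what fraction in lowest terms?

Using pₖ = aₖpₖ₋₁ + pₖ₋₂ and qₖ = aₖqₖ₋₁ + qₖ₋₂:
  k=0: a=5, p=5, q=1
  k=1: a=2, p=11, q=2
  k=2: a=2, p=27, q=5
  k=3: a=3, p=92, q=17

92/17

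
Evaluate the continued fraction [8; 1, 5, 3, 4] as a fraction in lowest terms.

725/82

Using pₖ = aₖpₖ₋₁ + pₖ₋₂ and qₖ = aₖqₖ₋₁ + qₖ₋₂:
  k=0: a=8, p=8, q=1
  k=1: a=1, p=9, q=1
  k=2: a=5, p=53, q=6
  k=3: a=3, p=168, q=19
  k=4: a=4, p=725, q=82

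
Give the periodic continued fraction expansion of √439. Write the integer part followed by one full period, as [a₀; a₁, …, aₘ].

[20; 1, 19, 1, 40]

a₀ = ⌊√439⌋ = 20.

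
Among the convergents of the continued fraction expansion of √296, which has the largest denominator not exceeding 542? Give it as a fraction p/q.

√296 = [17; 4, 1, 7, 1, 4, 34, …] (period length 6).
Convergents:
  p_0/q_0 = 17/1
  p_1/q_1 = 69/4
  p_2/q_2 = 86/5
  p_3/q_3 = 671/39
  p_4/q_4 = 757/44
  p_5/q_5 = 3699/215
  p_6/q_6 = 126523/7354
q_5 = 215 ≤ 542 < 7354 = q_6, so the answer is 3699/215.

3699/215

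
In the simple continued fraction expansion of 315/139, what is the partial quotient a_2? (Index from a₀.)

315 = 2·139 + 37   →  a_0 = 2
139 = 3·37 + 28   →  a_1 = 3
37 = 1·28 + 9   →  a_2 = 1

1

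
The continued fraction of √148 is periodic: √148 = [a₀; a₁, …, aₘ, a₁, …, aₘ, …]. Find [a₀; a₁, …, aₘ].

a₀ = ⌊√148⌋ = 12.

[12; 6, 24]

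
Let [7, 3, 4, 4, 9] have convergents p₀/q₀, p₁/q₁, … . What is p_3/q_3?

402/55

Using pₖ = aₖpₖ₋₁ + pₖ₋₂, qₖ = aₖqₖ₋₁ + qₖ₋₂ (with p₋₁=1, p₋₂=0, q₋₁=0, q₋₂=1):
  k=0: a=7, p=7, q=1
  k=1: a=3, p=22, q=3
  k=2: a=4, p=95, q=13
  k=3: a=4, p=402, q=55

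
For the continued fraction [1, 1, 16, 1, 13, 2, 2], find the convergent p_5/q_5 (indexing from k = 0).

1011/520

Using pₖ = aₖpₖ₋₁ + pₖ₋₂, qₖ = aₖqₖ₋₁ + qₖ₋₂ (with p₋₁=1, p₋₂=0, q₋₁=0, q₋₂=1):
  k=0: a=1, p=1, q=1
  k=1: a=1, p=2, q=1
  k=2: a=16, p=33, q=17
  k=3: a=1, p=35, q=18
  k=4: a=13, p=488, q=251
  k=5: a=2, p=1011, q=520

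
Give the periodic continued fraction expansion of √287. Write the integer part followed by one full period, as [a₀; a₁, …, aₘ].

[16; 1, 15, 1, 32]

a₀ = ⌊√287⌋ = 16.
With m₀=0, d₀=1 and mₖ₊₁ = dₖaₖ − mₖ, dₖ₊₁ = (n − mₖ₊₁²)/dₖ, aₖ₊₁ = ⌊(a₀+mₖ₊₁)/dₖ₊₁⌋:
  k=1: m=16, d=31, a=1
  k=2: m=15, d=2, a=15
  k=3: m=15, d=31, a=1
  k=4: m=16, d=1, a=32
d=1 and a=2a₀=32 at k=4, so the next step gives (m, d) = (16, 31) again — its k=1 value — and the period has length 4.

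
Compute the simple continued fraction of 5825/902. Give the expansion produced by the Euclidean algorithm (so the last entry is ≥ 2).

5825 = 6*902 + 413
902 = 2*413 + 76
413 = 5*76 + 33
76 = 2*33 + 10
33 = 3*10 + 3
10 = 3*3 + 1
3 = 3*1 + 0  (stop)
So 5825/902 = [6; 2, 5, 2, 3, 3, 3].

[6; 2, 5, 2, 3, 3, 3]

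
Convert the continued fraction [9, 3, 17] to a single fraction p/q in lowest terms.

Using pₖ = aₖpₖ₋₁ + pₖ₋₂ and qₖ = aₖqₖ₋₁ + qₖ₋₂:
  k=0: a=9, p=9, q=1
  k=1: a=3, p=28, q=3
  k=2: a=17, p=485, q=52

485/52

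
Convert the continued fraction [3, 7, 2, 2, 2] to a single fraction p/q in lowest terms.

279/89

Fold from the inside: start with 2/1.
  2 + 1/2 = 5/2
  2 + 2/5 = 12/5
  7 + 5/12 = 89/12
  3 + 12/89 = 279/89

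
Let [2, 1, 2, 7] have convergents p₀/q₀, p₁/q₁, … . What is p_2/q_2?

Using pₖ = aₖpₖ₋₁ + pₖ₋₂, qₖ = aₖqₖ₋₁ + qₖ₋₂ (with p₋₁=1, p₋₂=0, q₋₁=0, q₋₂=1):
  k=0: a=2, p=2, q=1
  k=1: a=1, p=3, q=1
  k=2: a=2, p=8, q=3

8/3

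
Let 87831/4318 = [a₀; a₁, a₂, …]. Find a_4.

87831 = 20·4318 + 1471   →  a_0 = 20
4318 = 2·1471 + 1376   →  a_1 = 2
1471 = 1·1376 + 95   →  a_2 = 1
1376 = 14·95 + 46   →  a_3 = 14
95 = 2·46 + 3   →  a_4 = 2

2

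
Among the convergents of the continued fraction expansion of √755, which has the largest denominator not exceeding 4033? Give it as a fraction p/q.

√755 = [27; 2, 10, 2, 54, …] (period length 4).
Convergents:
  p_0/q_0 = 27/1
  p_1/q_1 = 55/2
  p_2/q_2 = 577/21
  p_3/q_3 = 1209/44
  p_4/q_4 = 65863/2397
  p_5/q_5 = 132935/4838
q_4 = 2397 ≤ 4033 < 4838 = q_5, so the answer is 65863/2397.

65863/2397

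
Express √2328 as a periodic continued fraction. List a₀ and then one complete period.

[48; 4, 96]

a₀ = ⌊√2328⌋ = 48.
With m₀=0, d₀=1 and mₖ₊₁ = dₖaₖ − mₖ, dₖ₊₁ = (n − mₖ₊₁²)/dₖ, aₖ₊₁ = ⌊(a₀+mₖ₊₁)/dₖ₊₁⌋:
  k=1: m=48, d=24, a=4
  k=2: m=48, d=1, a=96
d=1 and a=2a₀=96 at k=2, so the next step gives (m, d) = (48, 24) again — its k=1 value — and the period has length 2.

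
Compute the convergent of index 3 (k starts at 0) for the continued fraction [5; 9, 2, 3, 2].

337/66

Using pₖ = aₖpₖ₋₁ + pₖ₋₂, qₖ = aₖqₖ₋₁ + qₖ₋₂ (with p₋₁=1, p₋₂=0, q₋₁=0, q₋₂=1):
  k=0: a=5, p=5, q=1
  k=1: a=9, p=46, q=9
  k=2: a=2, p=97, q=19
  k=3: a=3, p=337, q=66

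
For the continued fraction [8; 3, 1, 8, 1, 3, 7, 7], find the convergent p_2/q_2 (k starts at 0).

Using pₖ = aₖpₖ₋₁ + pₖ₋₂, qₖ = aₖqₖ₋₁ + qₖ₋₂ (with p₋₁=1, p₋₂=0, q₋₁=0, q₋₂=1):
  k=0: a=8, p=8, q=1
  k=1: a=3, p=25, q=3
  k=2: a=1, p=33, q=4

33/4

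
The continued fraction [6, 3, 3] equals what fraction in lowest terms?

Using pₖ = aₖpₖ₋₁ + pₖ₋₂ and qₖ = aₖqₖ₋₁ + qₖ₋₂:
  k=0: a=6, p=6, q=1
  k=1: a=3, p=19, q=3
  k=2: a=3, p=63, q=10

63/10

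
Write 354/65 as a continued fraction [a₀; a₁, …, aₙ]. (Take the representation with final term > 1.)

[5; 2, 4, 7]

354 = 5×65 + 29
65 = 2×29 + 7
29 = 4×7 + 1
7 = 7×1 + 0  (stop)
So 354/65 = [5; 2, 4, 7].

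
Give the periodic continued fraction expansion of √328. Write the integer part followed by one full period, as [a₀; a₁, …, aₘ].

a₀ = ⌊√328⌋ = 18.
With m₀=0, d₀=1 and mₖ₊₁ = dₖaₖ − mₖ, dₖ₊₁ = (n − mₖ₊₁²)/dₖ, aₖ₊₁ = ⌊(a₀+mₖ₊₁)/dₖ₊₁⌋:
  k=1: m=18, d=4, a=9
  k=2: m=18, d=1, a=36
d=1 and a=2a₀=36 at k=2, so the next step gives (m, d) = (18, 4) again — its k=1 value — and the period has length 2.

[18; 9, 36]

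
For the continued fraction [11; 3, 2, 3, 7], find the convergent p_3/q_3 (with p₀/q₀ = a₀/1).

271/24

Using pₖ = aₖpₖ₋₁ + pₖ₋₂, qₖ = aₖqₖ₋₁ + qₖ₋₂ (with p₋₁=1, p₋₂=0, q₋₁=0, q₋₂=1):
  k=0: a=11, p=11, q=1
  k=1: a=3, p=34, q=3
  k=2: a=2, p=79, q=7
  k=3: a=3, p=271, q=24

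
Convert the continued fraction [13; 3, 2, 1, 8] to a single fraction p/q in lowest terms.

Using pₖ = aₖpₖ₋₁ + pₖ₋₂ and qₖ = aₖqₖ₋₁ + qₖ₋₂:
  k=0: a=13, p=13, q=1
  k=1: a=3, p=40, q=3
  k=2: a=2, p=93, q=7
  k=3: a=1, p=133, q=10
  k=4: a=8, p=1157, q=87

1157/87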